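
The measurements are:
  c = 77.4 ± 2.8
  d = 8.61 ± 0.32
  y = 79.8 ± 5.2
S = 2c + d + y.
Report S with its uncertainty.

243 ± 7.65

Sums and differences: (δS)² = Σ (cᵢ δxᵢ)².
  (2·δc)² = 31.4;  (δd)² = 0.102;  (δy)² = 27.0
δS = √(58.5) = 7.65
S = 243.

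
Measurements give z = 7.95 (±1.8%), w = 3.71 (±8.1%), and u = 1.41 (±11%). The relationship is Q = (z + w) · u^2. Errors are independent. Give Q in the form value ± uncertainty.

23.2 ± 5.14

Let h = z + w = 11.7. δh = √(δz² + δw²) = √(0.0205 + 0.0903) = 0.333, so δh/h = 0.0285.
Q is then a monomial in h, u:
δQ/Q = √((δh/h)² + (2·δu/u)²) = √(0.000815 + 0.0484) = 0.222
Q = 23.2, so δQ = 0.222 × 23.2 = 5.14.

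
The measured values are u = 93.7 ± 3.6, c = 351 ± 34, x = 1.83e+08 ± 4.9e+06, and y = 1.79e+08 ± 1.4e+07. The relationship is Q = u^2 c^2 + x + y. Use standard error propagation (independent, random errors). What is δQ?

Let p = u^2·c^2 = 1.08e+09. δp/p = √((2·δu/u)² + (2·δc/c)²) = √(0.00590 + 0.0375) = 0.208, so δp = 2.25e+08.
Q = p + x + y: δQ = √(δp² + δx² + δy²) = √(5.08e+16 + 2.4e+13 + 1.96e+14) = 2.26e+08

2.26e+08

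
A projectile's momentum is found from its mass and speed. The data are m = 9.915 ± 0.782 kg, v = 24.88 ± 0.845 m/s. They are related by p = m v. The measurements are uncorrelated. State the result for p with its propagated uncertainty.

246.7 ± 21.2 kg·m/s

For a monomial p ∝ m, v, fractional errors add in quadrature:
  (1·δm/m)² = (1×0.0789)² = 0.00622;  (1·δv/v)² = (1×0.0340)² = 0.00115
δp/p = √(0.00737) = 0.0859
p = 246.7 kg·m/s, so δp = 0.0859 × 246.7 = 21.2 kg·m/s.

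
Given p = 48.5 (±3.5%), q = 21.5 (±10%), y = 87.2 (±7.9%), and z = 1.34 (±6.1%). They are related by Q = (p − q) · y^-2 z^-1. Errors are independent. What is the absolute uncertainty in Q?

0.000523

Let u = p − q = 27.0. δu = √(δp² + δq²) = √(2.88 + 4.62) = 2.74, so δu/u = 0.101.
Q is then a monomial in u, y, z:
δQ/Q = √((δu/u)² + (-2·δy/y)² + (-1·δz/z)²) = √(0.0103 + 0.0250 + 0.00372) = 0.197
Q = 0.00265, so δQ = 0.197 × 0.00265 = 0.000523.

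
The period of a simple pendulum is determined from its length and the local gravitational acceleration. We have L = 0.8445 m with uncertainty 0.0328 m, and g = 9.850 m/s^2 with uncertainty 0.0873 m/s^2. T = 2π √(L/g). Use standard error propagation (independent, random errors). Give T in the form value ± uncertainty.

1.840 ± 0.0366 s

Since T is a product/quotient, work with relative uncertainties:
  (½·δL/L)² = (0.5×0.0388)² = 0.000377;  (−½·δg/g)² = (-0.5×0.00886)² = 1.96e-05
δT/T = √(0.000397) = 0.0199
T = 1.840 s, so δT = 0.0199 × 1.840 = 0.0366 s.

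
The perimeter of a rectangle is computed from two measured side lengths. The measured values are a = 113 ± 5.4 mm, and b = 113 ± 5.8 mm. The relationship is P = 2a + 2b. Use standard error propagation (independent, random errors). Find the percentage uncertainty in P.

For a sum/difference, combine absolute errors in quadrature:
  (2·δa)² = 117;  (2·δb)² = 135
δP = √(251) = 15.8 mm
P = 452 mm, so δP/P = 15.8/452 = 0.0351.

3.51%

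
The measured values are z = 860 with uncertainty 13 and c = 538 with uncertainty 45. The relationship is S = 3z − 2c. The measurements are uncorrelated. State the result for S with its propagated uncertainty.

Absolute uncertainties add in quadrature for a linear combination:
  (3·δz)² = 1520;  (2·δc)² = 8100
δS = √(9620) = 98.1
S = 1500.

1500 ± 98.1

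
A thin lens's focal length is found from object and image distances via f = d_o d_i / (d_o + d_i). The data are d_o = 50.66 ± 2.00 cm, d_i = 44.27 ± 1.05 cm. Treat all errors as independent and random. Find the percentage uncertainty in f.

2.23%

∂f/∂d_o = (d_i/(d_o+d_i))² = 0.217;  ∂f/∂d_i = (d_o/(d_o+d_i))² = 0.285
δf = √((∂f/∂d_o · δd_o)² + (∂f/∂d_i · δd_i)²) = √(0.189 + 0.0894) = 0.528 cm
f = 23.62 cm, so δf/f = 0.528/23.62 = 0.0223.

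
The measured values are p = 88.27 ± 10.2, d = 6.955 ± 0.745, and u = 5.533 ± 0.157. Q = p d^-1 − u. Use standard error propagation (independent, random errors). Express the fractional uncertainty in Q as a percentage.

Let w = p·d^-1 = 12.69. δw/w = √((1·δp/p)² + (-1·δd/d)²) = √(0.0134 + 0.0115) = 0.158, so δw = 2.00.
Q = w − u: δQ = √(δw² + δu²) = √(4.00 + 0.0246) = 2.01
Q = 7.159, so δQ/Q = 2.01/7.159 = 0.280.

28.0%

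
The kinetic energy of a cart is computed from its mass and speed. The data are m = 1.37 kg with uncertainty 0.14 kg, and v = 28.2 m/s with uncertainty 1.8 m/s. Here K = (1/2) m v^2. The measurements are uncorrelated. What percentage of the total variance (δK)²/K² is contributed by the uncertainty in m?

(δK/K)² = (1·δm/m)² + (2·δv/v)²
  m term: (1×0.102)² = 0.0104
  v term: (2×0.0638)² = 0.0163
Total = 0.0267. Share from m = 0.0104/0.0267 = 0.391.

39.1%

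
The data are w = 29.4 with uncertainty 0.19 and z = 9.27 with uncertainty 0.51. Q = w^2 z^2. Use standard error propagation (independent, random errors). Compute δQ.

8230

Since Q is a product/quotient, work with relative uncertainties:
  (2·δw/w)² = (2×0.00646)² = 0.000167;  (2·δz/z)² = (2×0.0550)² = 0.0121
δQ/Q = √(0.0123) = 0.111
Q = 74300, so δQ = 0.111 × 74300 = 8230.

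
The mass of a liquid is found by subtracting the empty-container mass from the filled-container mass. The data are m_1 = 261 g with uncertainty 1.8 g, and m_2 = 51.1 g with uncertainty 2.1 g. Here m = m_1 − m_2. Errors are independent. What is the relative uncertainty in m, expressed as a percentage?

1.32%

Each term contributes (cᵢ δxᵢ)² to (δm)²:
  (δm_1)² = 3.24;  (δm_2)² = 4.41
δm = √(7.65) = 2.77 g
m = 210 g, so δm/m = 2.77/210 = 0.0132.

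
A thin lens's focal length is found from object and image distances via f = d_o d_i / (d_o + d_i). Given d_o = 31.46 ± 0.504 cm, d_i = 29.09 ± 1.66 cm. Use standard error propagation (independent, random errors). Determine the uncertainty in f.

0.463 cm

∂f/∂d_o = (d_i/(d_o+d_i))² = 0.231;  ∂f/∂d_i = (d_o/(d_o+d_i))² = 0.270
δf = √((∂f/∂d_o · δd_o)² + (∂f/∂d_i · δd_i)²) = √(0.0135 + 0.201) = 0.463 cm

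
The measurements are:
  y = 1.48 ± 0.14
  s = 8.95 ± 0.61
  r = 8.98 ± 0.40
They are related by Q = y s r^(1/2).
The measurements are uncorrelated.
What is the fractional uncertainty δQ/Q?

Relative error in a monomial: (δQ/Q)² = Σ (nᵢ · δxᵢ/xᵢ)².
  (1·δy/y)² = (1×0.0946)² = 0.00895;  (1·δs/s)² = (1×0.0682)² = 0.00465;  (½·δr/r)² = (0.5×0.0445)² = 0.000496
δQ/Q = √(0.0141) = 0.119

0.119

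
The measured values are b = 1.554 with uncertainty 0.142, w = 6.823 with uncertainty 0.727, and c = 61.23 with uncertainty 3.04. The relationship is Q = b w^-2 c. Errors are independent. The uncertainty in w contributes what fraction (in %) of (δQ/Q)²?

80.8%

(δQ/Q)² = (1·δb/b)² + (-2·δw/w)² + (1·δc/c)²
  b term: (1×0.0914)² = 0.00835
  w term: (-2×0.107)² = 0.0454
  c term: (1×0.0496)² = 0.00247
Total = 0.0562. Share from w = 0.0454/0.0562 = 0.808.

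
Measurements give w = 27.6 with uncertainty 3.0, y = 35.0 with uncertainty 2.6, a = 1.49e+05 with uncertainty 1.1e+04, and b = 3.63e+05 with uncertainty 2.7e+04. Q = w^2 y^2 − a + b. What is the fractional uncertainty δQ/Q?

0.216

Let p = w^2·y^2 = 9.33e+05. δp/p = √((2·δw/w)² + (2·δy/y)²) = √(0.0473 + 0.0221) = 0.263, so δp = 2.46e+05.
Q = p − a + b: δQ = √(δp² + δa² + δb²) = √(6.04e+10 + 1.21e+08 + 7.29e+08) = 2.47e+05
Q = 1.15e+06, so δQ/Q = 2.47e+05/1.15e+06 = 0.216.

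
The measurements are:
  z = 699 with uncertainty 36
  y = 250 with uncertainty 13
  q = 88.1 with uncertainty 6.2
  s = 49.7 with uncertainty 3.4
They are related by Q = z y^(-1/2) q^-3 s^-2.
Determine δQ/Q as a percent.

25.8%

Since Q is a product/quotient, work with relative uncertainties:
  (1·δz/z)² = (1×0.0515)² = 0.00265;  (−½·δy/y)² = (-0.5×0.0520)² = 0.000676;  (-3·δq/q)² = (-3×0.0704)² = 0.0446;  (-2·δs/s)² = (-2×0.0684)² = 0.0187
δQ/Q = √(0.0666) = 0.258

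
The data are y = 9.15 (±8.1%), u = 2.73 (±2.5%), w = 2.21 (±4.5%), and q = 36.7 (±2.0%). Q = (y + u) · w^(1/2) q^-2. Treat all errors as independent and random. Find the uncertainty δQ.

Let h = y + u = 11.9. δh = √(δy² + δu²) = √(0.549 + 0.00466) = 0.744, so δh/h = 0.0627.
Q is then a monomial in h, w, q:
δQ/Q = √((δh/h)² + (½·δw/w)² + (-2·δq/q)²) = √(0.00393 + 0.000506 + 0.00160) = 0.0777
Q = 0.0131, so δQ = 0.0777 × 0.0131 = 0.00102.

0.00102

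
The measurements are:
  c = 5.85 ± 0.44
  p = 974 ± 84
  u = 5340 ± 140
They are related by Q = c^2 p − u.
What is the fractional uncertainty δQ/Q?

Let w = c^2·p = 33300. δw/w = √((2·δc/c)² + (1·δp/p)²) = √(0.0226 + 0.00744) = 0.173, so δw = 5780.
Q = w − u: δQ = √(δw² + δu²) = √(3.34e+07 + 19600) = 5780
Q = 28000, so δQ/Q = 5780/28000 = 0.207.

0.207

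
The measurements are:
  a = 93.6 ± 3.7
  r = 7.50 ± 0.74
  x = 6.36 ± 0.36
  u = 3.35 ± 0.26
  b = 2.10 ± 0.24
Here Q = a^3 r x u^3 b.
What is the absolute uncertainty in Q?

Since Q is a product/quotient, work with relative uncertainties:
  (3·δa/a)² = (3×0.0395)² = 0.0141;  (1·δr/r)² = (1×0.0987)² = 0.00974;  (1·δx/x)² = (1×0.0566)² = 0.00320;  (3·δu/u)² = (3×0.0776)² = 0.0542;  (1·δb/b)² = (1×0.114)² = 0.0131
δQ/Q = √(0.0943) = 0.307
Q = 3.09e+09, so δQ = 0.307 × 3.09e+09 = 9.48e+08.

9.48e+08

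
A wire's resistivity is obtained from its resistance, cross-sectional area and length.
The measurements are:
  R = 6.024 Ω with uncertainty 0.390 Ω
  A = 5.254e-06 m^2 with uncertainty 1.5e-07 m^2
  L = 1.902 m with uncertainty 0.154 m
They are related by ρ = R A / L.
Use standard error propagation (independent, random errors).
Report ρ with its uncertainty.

(1.664 ± 0.179) × 10^-5 Ω·m

Each factor contributes (exponent × relative error)² to (δρ/ρ)²:
  (1·δR/R)² = (1×0.0647)² = 0.00419;  (1·δA/A)² = (1×0.0285)² = 0.000815;  (-1·δL/L)² = (-1×0.0810)² = 0.00656
δρ/ρ = √(0.0116) = 0.108
ρ = 1.664e-05 Ω·m, so δρ = 0.108 × 1.664e-05 = 1.79e-06 Ω·m.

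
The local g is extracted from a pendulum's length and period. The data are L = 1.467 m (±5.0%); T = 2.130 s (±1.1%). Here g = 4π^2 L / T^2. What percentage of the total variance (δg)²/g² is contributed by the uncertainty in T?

16.2%

(δg/g)² = (1·δL/L)² + (-2·δT/T)²
  L term: (1×0.0500)² = 0.00250
  T term: (-2×0.0110)² = 0.000484
Total = 0.00298. Share from T = 0.000484/0.00298 = 0.162.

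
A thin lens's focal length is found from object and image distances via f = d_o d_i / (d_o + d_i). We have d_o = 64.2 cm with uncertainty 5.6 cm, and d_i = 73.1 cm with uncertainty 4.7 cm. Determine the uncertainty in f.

1.89 cm

∂f/∂d_o = (d_i/(d_o+d_i))² = 0.283;  ∂f/∂d_i = (d_o/(d_o+d_i))² = 0.219
δf = √((∂f/∂d_o · δd_o)² + (∂f/∂d_i · δd_i)²) = √(2.52 + 1.06) = 1.89 cm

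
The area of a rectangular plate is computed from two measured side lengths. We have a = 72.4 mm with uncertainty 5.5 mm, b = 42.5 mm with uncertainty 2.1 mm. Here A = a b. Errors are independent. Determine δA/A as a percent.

9.06%

Relative error in a monomial: (δA/A)² = Σ (nᵢ · δxᵢ/xᵢ)².
  (1·δa/a)² = (1×0.0760)² = 0.00577;  (1·δb/b)² = (1×0.0494)² = 0.00244
δA/A = √(0.00821) = 0.0906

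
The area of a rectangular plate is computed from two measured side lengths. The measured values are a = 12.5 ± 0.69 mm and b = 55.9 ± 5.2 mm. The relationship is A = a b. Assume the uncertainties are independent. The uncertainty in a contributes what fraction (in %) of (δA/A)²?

(δA/A)² = (1·δa/a)² + (1·δb/b)²
  a term: (1×0.0552)² = 0.00305
  b term: (1×0.0930)² = 0.00865
Total = 0.0117. Share from a = 0.00305/0.0117 = 0.260.

26.0%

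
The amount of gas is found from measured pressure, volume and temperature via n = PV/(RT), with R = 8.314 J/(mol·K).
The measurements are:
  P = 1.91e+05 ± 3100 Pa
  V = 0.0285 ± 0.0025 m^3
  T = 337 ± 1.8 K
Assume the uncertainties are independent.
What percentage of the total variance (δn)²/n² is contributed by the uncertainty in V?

96.3%

(δn/n)² = (1·δP/P)² + (1·δV/V)² + (-1·δT/T)²
  P term: (1×0.0162)² = 0.000263
  V term: (1×0.0877)² = 0.00769
  T term: (-1×0.00534)² = 2.85e-05
Total = 0.00799. Share from V = 0.00769/0.00799 = 0.963.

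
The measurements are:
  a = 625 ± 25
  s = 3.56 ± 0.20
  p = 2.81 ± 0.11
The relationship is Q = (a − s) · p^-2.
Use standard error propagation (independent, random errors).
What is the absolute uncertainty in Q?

6.93

Let u = a − s = 621. δu = √(δa² + δs²) = √(625 + 0.0400) = 25.0, so δu/u = 0.0402.
Q is then a monomial in u, p:
δQ/Q = √((δu/u)² + (-2·δp/p)²) = √(0.00162 + 0.00613) = 0.0880
Q = 78.7, so δQ = 0.0880 × 78.7 = 6.93.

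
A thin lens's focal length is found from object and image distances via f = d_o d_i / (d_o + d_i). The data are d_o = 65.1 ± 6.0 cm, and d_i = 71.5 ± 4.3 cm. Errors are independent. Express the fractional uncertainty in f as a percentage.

5.61%

∂f/∂d_o = (d_i/(d_o+d_i))² = 0.274;  ∂f/∂d_i = (d_o/(d_o+d_i))² = 0.227
δf = √((∂f/∂d_o · δd_o)² + (∂f/∂d_i · δd_i)²) = √(2.70 + 0.954) = 1.91 cm
f = 34.1 cm, so δf/f = 1.91/34.1 = 0.0561.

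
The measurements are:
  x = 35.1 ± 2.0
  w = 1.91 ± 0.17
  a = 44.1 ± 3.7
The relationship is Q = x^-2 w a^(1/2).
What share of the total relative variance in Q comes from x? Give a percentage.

57.3%

(δQ/Q)² = (-2·δx/x)² + (1·δw/w)² + (½·δa/a)²
  x term: (-2×0.0570)² = 0.0130
  w term: (1×0.0890)² = 0.00792
  a term: (0.5×0.0839)² = 0.00176
Total = 0.0227. Share from x = 0.0130/0.0227 = 0.573.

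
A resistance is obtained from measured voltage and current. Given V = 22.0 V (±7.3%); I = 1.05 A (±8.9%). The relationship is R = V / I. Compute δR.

2.41 Ω

Products/powers → add relative errors in quadrature, weighted by exponent:
  (1·δV/V)² = (1×0.0730)² = 0.00533;  (-1·δI/I)² = (-1×0.0890)² = 0.00792
δR/R = √(0.0133) = 0.115
R = 21.0 Ω, so δR = 0.115 × 21.0 = 2.41 Ω.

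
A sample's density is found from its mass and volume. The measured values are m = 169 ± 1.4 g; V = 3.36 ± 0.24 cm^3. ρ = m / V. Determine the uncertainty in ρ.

Products/powers → add relative errors in quadrature, weighted by exponent:
  (1·δm/m)² = (1×0.00828)² = 6.86e-05;  (-1·δV/V)² = (-1×0.0714)² = 0.00510
δρ/ρ = √(0.00517) = 0.0719
ρ = 50.3 g/cm^3, so δρ = 0.0719 × 50.3 = 3.62 g/cm^3.

3.62 g/cm^3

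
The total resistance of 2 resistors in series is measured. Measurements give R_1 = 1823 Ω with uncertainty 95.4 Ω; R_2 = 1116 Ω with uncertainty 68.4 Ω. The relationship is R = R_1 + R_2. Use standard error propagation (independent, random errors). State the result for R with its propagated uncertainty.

2939 ± 117 Ω

Each term contributes (cᵢ δxᵢ)² to (δR)²:
  (δR_1)² = 9100;  (δR_2)² = 4680
δR = √(13800) = 117 Ω
R = 2939 Ω.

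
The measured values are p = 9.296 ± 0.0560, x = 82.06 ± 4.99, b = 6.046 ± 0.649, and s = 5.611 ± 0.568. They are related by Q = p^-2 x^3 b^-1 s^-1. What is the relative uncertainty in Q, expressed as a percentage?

Products/powers → add relative errors in quadrature, weighted by exponent:
  (-2·δp/p)² = (-2×0.00602)² = 0.000145;  (3·δx/x)² = (3×0.0608)² = 0.0333;  (-1·δb/b)² = (-1×0.107)² = 0.0115;  (-1·δs/s)² = (-1×0.101)² = 0.0102
δQ/Q = √(0.0552) = 0.235

23.5%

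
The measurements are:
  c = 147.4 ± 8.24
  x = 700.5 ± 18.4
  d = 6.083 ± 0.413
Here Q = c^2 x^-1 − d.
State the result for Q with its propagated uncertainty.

24.93 ± 3.59

Let p = c^2·x^-1 = 31.02. δp/p = √((2·δc/c)² + (-1·δx/x)²) = √(0.0125 + 0.000690) = 0.115, so δp = 3.56.
Q = p − d: δQ = √(δp² + δd²) = √(12.7 + 0.171) = 3.59
Q = 24.93.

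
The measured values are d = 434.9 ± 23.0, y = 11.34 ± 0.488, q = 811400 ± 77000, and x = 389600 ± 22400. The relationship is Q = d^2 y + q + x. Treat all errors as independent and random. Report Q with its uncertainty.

Let p = d^2·y = 2.145e+06. δp/p = √((2·δd/d)² + (1·δy/y)²) = √(0.0112 + 0.00185) = 0.114, so δp = 2.45e+05.
Q = p + q + x: δQ = √(δp² + δq² + δx²) = √(6e+10 + 5.93e+09 + 5.02e+08) = 2.58e+05
Q = 3.346e+06.

(3.346 ± 0.258) × 10^6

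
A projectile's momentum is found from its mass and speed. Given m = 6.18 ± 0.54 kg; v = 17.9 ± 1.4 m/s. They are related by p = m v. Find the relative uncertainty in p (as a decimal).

Products/powers → add relative errors in quadrature, weighted by exponent:
  (1·δm/m)² = (1×0.0874)² = 0.00764;  (1·δv/v)² = (1×0.0782)² = 0.00612
δp/p = √(0.0138) = 0.117

0.117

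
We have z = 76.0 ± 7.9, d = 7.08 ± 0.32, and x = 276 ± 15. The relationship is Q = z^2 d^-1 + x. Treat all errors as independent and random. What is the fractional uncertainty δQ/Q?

Let p = z^2·d^-1 = 816. δp/p = √((2·δz/z)² + (-1·δd/d)²) = √(0.0432 + 0.00204) = 0.213, so δp = 174.
Q = p + x: δQ = √(δp² + δx²) = √(30100 + 225) = 174
Q = 1090, so δQ/Q = 174/1090 = 0.160.

0.160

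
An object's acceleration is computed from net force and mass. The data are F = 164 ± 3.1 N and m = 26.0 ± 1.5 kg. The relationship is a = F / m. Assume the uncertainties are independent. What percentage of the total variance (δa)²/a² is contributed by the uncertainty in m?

90.3%

(δa/a)² = (1·δF/F)² + (-1·δm/m)²
  F term: (1×0.0189)² = 0.000357
  m term: (-1×0.0577)² = 0.00333
Total = 0.00369. Share from m = 0.00333/0.00369 = 0.903.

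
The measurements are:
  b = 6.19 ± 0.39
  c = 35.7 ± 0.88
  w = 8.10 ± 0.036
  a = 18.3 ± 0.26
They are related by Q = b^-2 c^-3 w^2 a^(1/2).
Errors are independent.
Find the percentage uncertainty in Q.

Relative error in a monomial: (δQ/Q)² = Σ (nᵢ · δxᵢ/xᵢ)².
  (-2·δb/b)² = (-2×0.0630)² = 0.0159;  (-3·δc/c)² = (-3×0.0246)² = 0.00547;  (2·δw/w)² = (2×0.00444)² = 7.9e-05;  (½·δa/a)² = (0.5×0.0142)² = 5.05e-05
δQ/Q = √(0.0215) = 0.147

14.7%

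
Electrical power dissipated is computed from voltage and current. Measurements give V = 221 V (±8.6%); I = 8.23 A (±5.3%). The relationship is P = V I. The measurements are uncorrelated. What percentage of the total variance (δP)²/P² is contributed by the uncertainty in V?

(δP/P)² = (1·δV/V)² + (1·δI/I)²
  V term: (1×0.0860)² = 0.00740
  I term: (1×0.0530)² = 0.00281
Total = 0.0102. Share from V = 0.00740/0.0102 = 0.725.

72.5%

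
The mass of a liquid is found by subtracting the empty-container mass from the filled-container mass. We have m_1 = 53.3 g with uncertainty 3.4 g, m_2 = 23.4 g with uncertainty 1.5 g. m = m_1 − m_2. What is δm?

Absolute uncertainties add in quadrature for a linear combination:
  (δm_1)² = 11.6;  (δm_2)² = 2.25
δm = √(13.8) = 3.72 g

3.72 g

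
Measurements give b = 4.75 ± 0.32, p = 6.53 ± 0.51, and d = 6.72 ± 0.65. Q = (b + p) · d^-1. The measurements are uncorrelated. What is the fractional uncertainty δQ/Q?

Let u = b + p = 11.3. δu = √(δb² + δp²) = √(0.102 + 0.260) = 0.602, so δu/u = 0.0534.
Q is then a monomial in u, d:
δQ/Q = √((δu/u)² + (-1·δd/d)²) = √(0.00285 + 0.00936) = 0.110

0.110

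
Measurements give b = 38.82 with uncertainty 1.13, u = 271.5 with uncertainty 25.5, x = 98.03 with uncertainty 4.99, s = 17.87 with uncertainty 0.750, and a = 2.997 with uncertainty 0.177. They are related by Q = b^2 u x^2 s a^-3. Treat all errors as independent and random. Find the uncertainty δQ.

6.16e+08

Since Q is a product/quotient, work with relative uncertainties:
  (2·δb/b)² = (2×0.0291)² = 0.00339;  (1·δu/u)² = (1×0.0939)² = 0.00882;  (2·δx/x)² = (2×0.0509)² = 0.0104;  (1·δs/s)² = (1×0.0420)² = 0.00176;  (-3·δa/a)² = (-3×0.0591)² = 0.0314
δQ/Q = √(0.0557) = 0.236
Q = 2.61e+09, so δQ = 0.236 × 2.61e+09 = 6.16e+08.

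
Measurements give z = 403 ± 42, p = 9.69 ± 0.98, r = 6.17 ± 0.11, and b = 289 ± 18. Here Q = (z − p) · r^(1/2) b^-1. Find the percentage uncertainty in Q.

12.4%

Let u = z − p = 393. δu = √(δz² + δp²) = √(1760 + 0.960) = 42.0, so δu/u = 0.107.
Q is then a monomial in u, r, b:
δQ/Q = √((δu/u)² + (½·δr/r)² + (-1·δb/b)²) = √(0.0114 + 7.95e-05 + 0.00388) = 0.124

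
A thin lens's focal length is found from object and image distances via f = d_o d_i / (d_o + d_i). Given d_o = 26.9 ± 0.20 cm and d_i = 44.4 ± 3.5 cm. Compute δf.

0.504 cm

∂f/∂d_o = (d_i/(d_o+d_i))² = 0.388;  ∂f/∂d_i = (d_o/(d_o+d_i))² = 0.142
δf = √((∂f/∂d_o · δd_o)² + (∂f/∂d_i · δd_i)²) = √(0.00601 + 0.248) = 0.504 cm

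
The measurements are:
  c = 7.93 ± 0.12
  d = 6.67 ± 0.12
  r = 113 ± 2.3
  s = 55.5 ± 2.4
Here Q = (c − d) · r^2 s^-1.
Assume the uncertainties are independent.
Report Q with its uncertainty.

290 ± 42.7

Let u = c − d = 1.26. δu = √(δc² + δd²) = √(0.0144 + 0.0144) = 0.170, so δu/u = 0.135.
Q is then a monomial in u, r, s:
δQ/Q = √((δu/u)² + (2·δr/r)² + (-1·δs/s)²) = √(0.0181 + 0.00166 + 0.00187) = 0.147
Q = 290, so δQ = 0.147 × 290 = 42.7.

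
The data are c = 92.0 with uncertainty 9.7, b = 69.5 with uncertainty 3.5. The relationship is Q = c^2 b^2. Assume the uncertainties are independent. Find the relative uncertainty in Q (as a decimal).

Since Q is a product/quotient, work with relative uncertainties:
  (2·δc/c)² = (2×0.105)² = 0.0445;  (2·δb/b)² = (2×0.0504)² = 0.0101
δQ/Q = √(0.0546) = 0.234

0.234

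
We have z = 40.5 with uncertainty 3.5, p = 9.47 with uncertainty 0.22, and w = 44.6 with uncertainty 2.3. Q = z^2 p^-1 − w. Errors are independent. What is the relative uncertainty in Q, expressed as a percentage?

Let h = z^2·p^-1 = 173. δh/h = √((2·δz/z)² + (-1·δp/p)²) = √(0.0299 + 0.000540) = 0.174, so δh = 30.2.
Q = h − w: δQ = √(δh² + δw²) = √(912 + 5.29) = 30.3
Q = 129, so δQ/Q = 30.3/129 = 0.236.

23.6%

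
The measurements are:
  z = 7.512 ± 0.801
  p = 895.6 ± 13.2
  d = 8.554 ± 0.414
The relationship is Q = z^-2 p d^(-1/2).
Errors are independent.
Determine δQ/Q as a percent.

For a monomial Q ∝ z^-2, p, d^(-1/2), fractional errors add in quadrature:
  (-2·δz/z)² = (-2×0.107)² = 0.0455;  (1·δp/p)² = (1×0.0147)² = 0.000217;  (−½·δd/d)² = (-0.5×0.0484)² = 0.000586
δQ/Q = √(0.0463) = 0.215

21.5%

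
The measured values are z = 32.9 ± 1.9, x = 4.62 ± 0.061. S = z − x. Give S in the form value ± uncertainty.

28.3 ± 1.90

Sums and differences: (δS)² = Σ (cᵢ δxᵢ)².
  (δz)² = 3.61;  (δx)² = 0.00372
δS = √(3.61) = 1.90
S = 28.3.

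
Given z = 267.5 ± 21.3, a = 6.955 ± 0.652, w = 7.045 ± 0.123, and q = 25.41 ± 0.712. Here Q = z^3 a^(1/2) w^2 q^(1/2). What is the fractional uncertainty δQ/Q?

0.246

Relative error in a monomial: (δQ/Q)² = Σ (nᵢ · δxᵢ/xᵢ)².
  (3·δz/z)² = (3×0.0796)² = 0.0571;  (½·δa/a)² = (0.5×0.0937)² = 0.00220;  (2·δw/w)² = (2×0.0175)² = 0.00122;  (½·δq/q)² = (0.5×0.0280)² = 0.000196
δQ/Q = √(0.0607) = 0.246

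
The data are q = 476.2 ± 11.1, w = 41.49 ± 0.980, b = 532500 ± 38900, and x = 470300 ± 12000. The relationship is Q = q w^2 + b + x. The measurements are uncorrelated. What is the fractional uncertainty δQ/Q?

0.0326

Let p = q·w^2 = 819700. δp/p = √((1·δq/q)² + (2·δw/w)²) = √(0.000543 + 0.00223) = 0.0527, so δp = 43200.
Q = p + b + x: δQ = √(δp² + δb² + δx²) = √(1.86e+09 + 1.51e+09 + 1.44e+08) = 59300
Q = 1.823e+06, so δQ/Q = 59300/1.823e+06 = 0.0326.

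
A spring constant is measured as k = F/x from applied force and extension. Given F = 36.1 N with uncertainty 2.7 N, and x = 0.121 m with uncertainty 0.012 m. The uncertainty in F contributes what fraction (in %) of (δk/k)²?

36.3%

(δk/k)² = (1·δF/F)² + (-1·δx/x)²
  F term: (1×0.0748)² = 0.00559
  x term: (-1×0.0992)² = 0.00984
Total = 0.0154. Share from F = 0.00559/0.0154 = 0.363.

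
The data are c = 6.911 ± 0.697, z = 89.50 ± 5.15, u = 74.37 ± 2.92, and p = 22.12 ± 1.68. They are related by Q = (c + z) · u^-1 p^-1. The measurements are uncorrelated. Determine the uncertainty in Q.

Let w = c + z = 96.41. δw = √(δc² + δz²) = √(0.486 + 26.5) = 5.20, so δw/w = 0.0539.
Q is then a monomial in w, u, p:
δQ/Q = √((δw/w)² + (-1·δu/u)² + (-1·δp/p)²) = √(0.00291 + 0.00154 + 0.00577) = 0.101
Q = 0.05861, so δQ = 0.101 × 0.05861 = 0.00592.

0.00592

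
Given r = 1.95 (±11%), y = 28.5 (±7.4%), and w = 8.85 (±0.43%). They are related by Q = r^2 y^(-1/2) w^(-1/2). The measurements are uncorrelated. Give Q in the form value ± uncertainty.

0.239 ± 0.0534

Since Q is a product/quotient, work with relative uncertainties:
  (2·δr/r)² = (2×0.110)² = 0.0484;  (−½·δy/y)² = (-0.5×0.0740)² = 0.00137;  (−½·δw/w)² = (-0.5×0.00430)² = 4.62e-06
δQ/Q = √(0.0498) = 0.223
Q = 0.239, so δQ = 0.223 × 0.239 = 0.0534.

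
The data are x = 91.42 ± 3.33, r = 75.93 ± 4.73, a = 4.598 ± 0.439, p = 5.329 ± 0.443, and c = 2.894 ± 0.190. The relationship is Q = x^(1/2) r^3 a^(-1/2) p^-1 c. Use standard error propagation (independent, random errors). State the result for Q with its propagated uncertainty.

(1.060 ± 0.234) × 10^6

For a monomial Q ∝ x^(1/2), r^3, a^(-1/2), p^-1, c, fractional errors add in quadrature:
  (½·δx/x)² = (0.5×0.0364)² = 0.000332;  (3·δr/r)² = (3×0.0623)² = 0.0349;  (−½·δa/a)² = (-0.5×0.0955)² = 0.00228;  (-1·δp/p)² = (-1×0.0831)² = 0.00691;  (1·δc/c)² = (1×0.0657)² = 0.00431
δQ/Q = √(0.0488) = 0.221
Q = 1.06e+06, so δQ = 0.221 × 1.06e+06 = 2.34e+05.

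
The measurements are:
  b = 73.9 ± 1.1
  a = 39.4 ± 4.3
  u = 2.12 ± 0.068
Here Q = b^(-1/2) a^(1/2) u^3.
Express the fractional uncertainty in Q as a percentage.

Products/powers → add relative errors in quadrature, weighted by exponent:
  (−½·δb/b)² = (-0.5×0.0149)² = 5.54e-05;  (½·δa/a)² = (0.5×0.109)² = 0.00298;  (3·δu/u)² = (3×0.0321)² = 0.00926
δQ/Q = √(0.0123) = 0.111

11.1%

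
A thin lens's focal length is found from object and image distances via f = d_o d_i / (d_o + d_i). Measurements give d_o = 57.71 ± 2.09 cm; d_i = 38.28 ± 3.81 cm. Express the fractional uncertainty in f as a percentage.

∂f/∂d_o = (d_i/(d_o+d_i))² = 0.159;  ∂f/∂d_i = (d_o/(d_o+d_i))² = 0.361
δf = √((∂f/∂d_o · δd_o)² + (∂f/∂d_i · δd_i)²) = √(0.110 + 1.90) = 1.42 cm
f = 23.01 cm, so δf/f = 1.42/23.01 = 0.0616.

6.16%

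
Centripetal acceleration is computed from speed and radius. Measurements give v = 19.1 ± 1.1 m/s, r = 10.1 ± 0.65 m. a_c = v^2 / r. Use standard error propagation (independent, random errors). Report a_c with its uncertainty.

36.1 ± 4.77 m/s^2

a_c is a product of powers, so relative uncertainties combine in quadrature:
  (2·δv/v)² = (2×0.0576)² = 0.0133;  (-1·δr/r)² = (-1×0.0644)² = 0.00414
δa_c/a_c = √(0.0174) = 0.132
a_c = 36.1 m/s^2, so δa_c = 0.132 × 36.1 = 4.77 m/s^2.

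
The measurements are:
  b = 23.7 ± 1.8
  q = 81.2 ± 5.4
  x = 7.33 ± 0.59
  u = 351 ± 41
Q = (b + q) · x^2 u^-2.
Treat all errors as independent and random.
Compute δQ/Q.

0.289

Let w = b + q = 105. δw = √(δb² + δq²) = √(3.24 + 29.2) = 5.69, so δw/w = 0.0543.
Q is then a monomial in w, x, u:
δQ/Q = √((δw/w)² + (2·δx/x)² + (-2·δu/u)²) = √(0.00294 + 0.0259 + 0.0546) = 0.289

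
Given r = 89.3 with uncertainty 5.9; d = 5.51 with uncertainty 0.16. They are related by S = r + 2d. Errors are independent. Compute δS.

5.91

For a sum/difference, combine absolute errors in quadrature:
  (δr)² = 34.8;  (2·δd)² = 0.102
δS = √(34.9) = 5.91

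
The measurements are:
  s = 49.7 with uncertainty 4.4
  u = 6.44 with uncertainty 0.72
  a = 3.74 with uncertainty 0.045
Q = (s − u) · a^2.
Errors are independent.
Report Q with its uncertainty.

605 ± 64.0

Let w = s − u = 43.3. δw = √(δs² + δu²) = √(19.4 + 0.518) = 4.46, so δw/w = 0.103.
Q is then a monomial in w, a:
δQ/Q = √((δw/w)² + (2·δa/a)²) = √(0.0106 + 0.000579) = 0.106
Q = 605, so δQ = 0.106 × 605 = 64.0.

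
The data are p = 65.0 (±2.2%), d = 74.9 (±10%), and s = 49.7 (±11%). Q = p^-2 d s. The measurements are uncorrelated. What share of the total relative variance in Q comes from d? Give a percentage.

(δQ/Q)² = (-2·δp/p)² + (1·δd/d)² + (1·δs/s)²
  p term: (-2×0.0220)² = 0.00194
  d term: (1×0.100)² = 0.0100
  s term: (1×0.110)² = 0.0121
Total = 0.0240. Share from d = 0.0100/0.0240 = 0.416.

41.6%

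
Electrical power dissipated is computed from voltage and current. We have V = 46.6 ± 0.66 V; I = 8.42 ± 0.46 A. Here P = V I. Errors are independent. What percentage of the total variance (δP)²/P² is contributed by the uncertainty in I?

(δP/P)² = (1·δV/V)² + (1·δI/I)²
  V term: (1×0.0142)² = 0.000201
  I term: (1×0.0546)² = 0.00298
Total = 0.00319. Share from I = 0.00298/0.00319 = 0.937.

93.7%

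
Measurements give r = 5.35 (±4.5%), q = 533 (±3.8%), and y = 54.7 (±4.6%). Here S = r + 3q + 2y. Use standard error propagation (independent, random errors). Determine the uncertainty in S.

61.0

Absolute uncertainties add in quadrature for a linear combination:
  (δr)² = 0.0580;  (3·δq)² = 3690;  (2·δy)² = 25.3
δS = √(3720) = 61.0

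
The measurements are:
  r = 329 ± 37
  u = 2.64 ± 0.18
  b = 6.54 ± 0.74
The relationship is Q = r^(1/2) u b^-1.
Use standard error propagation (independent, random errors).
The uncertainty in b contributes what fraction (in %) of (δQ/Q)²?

62.1%

(δQ/Q)² = (½·δr/r)² + (1·δu/u)² + (-1·δb/b)²
  r term: (0.5×0.112)² = 0.00316
  u term: (1×0.0682)² = 0.00465
  b term: (-1×0.113)² = 0.0128
Total = 0.0206. Share from b = 0.0128/0.0206 = 0.621.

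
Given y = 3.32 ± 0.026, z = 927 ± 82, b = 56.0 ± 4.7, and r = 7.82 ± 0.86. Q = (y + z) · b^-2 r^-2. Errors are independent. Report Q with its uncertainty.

Let u = y + z = 930. δu = √(δy² + δz²) = √(0.000676 + 6720) = 82.0, so δu/u = 0.0881.
Q is then a monomial in u, b, r:
δQ/Q = √((δu/u)² + (-2·δb/b)² + (-2·δr/r)²) = √(0.00777 + 0.0282 + 0.0484) = 0.290
Q = 0.00485, so δQ = 0.290 × 0.00485 = 0.00141.

0.00485 ± 0.00141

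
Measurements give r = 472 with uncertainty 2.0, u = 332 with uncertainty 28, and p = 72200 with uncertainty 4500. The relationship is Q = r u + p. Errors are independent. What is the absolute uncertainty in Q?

14000

Let w = r·u = 1.57e+05. δw/w = √((1·δr/r)² + (1·δu/u)²) = √(1.8e-05 + 0.00711) = 0.0844, so δw = 13200.
Q = w + p: δQ = √(δw² + δp²) = √(1.75e+08 + 2.02e+07) = 14000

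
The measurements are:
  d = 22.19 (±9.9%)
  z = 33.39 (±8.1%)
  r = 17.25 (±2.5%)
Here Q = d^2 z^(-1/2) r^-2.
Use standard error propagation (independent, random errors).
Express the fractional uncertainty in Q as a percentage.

For a monomial Q ∝ d^2, z^(-1/2), r^-2, fractional errors add in quadrature:
  (2·δd/d)² = (2×0.0990)² = 0.0392;  (−½·δz/z)² = (-0.5×0.0810)² = 0.00164;  (-2·δr/r)² = (-2×0.0250)² = 0.00250
δQ/Q = √(0.0433) = 0.208

20.8%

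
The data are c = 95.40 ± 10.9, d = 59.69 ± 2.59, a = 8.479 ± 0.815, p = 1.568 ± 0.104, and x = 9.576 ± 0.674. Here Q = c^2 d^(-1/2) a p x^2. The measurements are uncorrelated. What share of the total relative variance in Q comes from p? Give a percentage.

(δQ/Q)² = (2·δc/c)² + (−½·δd/d)² + (1·δa/a)² + (1·δp/p)² + (2·δx/x)²
  c term: (2×0.114)² = 0.0522
  d term: (-0.5×0.0434)² = 0.000471
  a term: (1×0.0961)² = 0.00924
  p term: (1×0.0663)² = 0.00440
  x term: (2×0.0704)² = 0.0198
Total = 0.0861. Share from p = 0.00440/0.0861 = 0.0511.

5.11%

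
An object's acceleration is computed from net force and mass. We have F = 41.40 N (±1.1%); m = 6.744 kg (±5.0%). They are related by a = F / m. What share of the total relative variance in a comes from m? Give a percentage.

(δa/a)² = (1·δF/F)² + (-1·δm/m)²
  F term: (1×0.0110)² = 0.000121
  m term: (-1×0.0500)² = 0.00250
Total = 0.00262. Share from m = 0.00250/0.00262 = 0.954.

95.4%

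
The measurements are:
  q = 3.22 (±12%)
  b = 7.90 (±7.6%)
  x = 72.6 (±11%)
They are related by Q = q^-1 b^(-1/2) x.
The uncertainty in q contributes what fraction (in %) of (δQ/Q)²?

51.5%

(δQ/Q)² = (-1·δq/q)² + (−½·δb/b)² + (1·δx/x)²
  q term: (-1×0.120)² = 0.0144
  b term: (-0.5×0.0760)² = 0.00144
  x term: (1×0.110)² = 0.0121
Total = 0.0279. Share from q = 0.0144/0.0279 = 0.515.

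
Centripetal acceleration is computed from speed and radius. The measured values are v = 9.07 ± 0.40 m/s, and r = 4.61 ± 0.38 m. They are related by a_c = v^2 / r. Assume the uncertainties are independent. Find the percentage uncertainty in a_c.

12.1%

Since a_c is a product/quotient, work with relative uncertainties:
  (2·δv/v)² = (2×0.0441)² = 0.00778;  (-1·δr/r)² = (-1×0.0824)² = 0.00679
δa_c/a_c = √(0.0146) = 0.121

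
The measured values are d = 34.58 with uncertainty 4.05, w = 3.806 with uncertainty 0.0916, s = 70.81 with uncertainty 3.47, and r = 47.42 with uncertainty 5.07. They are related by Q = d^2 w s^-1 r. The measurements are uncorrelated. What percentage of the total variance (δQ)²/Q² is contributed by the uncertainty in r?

16.5%

(δQ/Q)² = (2·δd/d)² + (1·δw/w)² + (-1·δs/s)² + (1·δr/r)²
  d term: (2×0.117)² = 0.0549
  w term: (1×0.0241)² = 0.000579
  s term: (-1×0.0490)² = 0.00240
  r term: (1×0.107)² = 0.0114
Total = 0.0693. Share from r = 0.0114/0.0693 = 0.165.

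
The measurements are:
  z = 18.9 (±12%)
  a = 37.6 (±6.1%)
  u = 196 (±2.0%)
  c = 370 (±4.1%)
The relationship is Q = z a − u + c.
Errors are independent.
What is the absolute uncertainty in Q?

Let p = z·a = 711. δp/p = √((1·δz/z)² + (1·δa/a)²) = √(0.0144 + 0.00372) = 0.135, so δp = 95.7.
Q = p − u + c: δQ = √(δp² + δu² + δc²) = √(9150 + 15.4 + 230) = 96.9

96.9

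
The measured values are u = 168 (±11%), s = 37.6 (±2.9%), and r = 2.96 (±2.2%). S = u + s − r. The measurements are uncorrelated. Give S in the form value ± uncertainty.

Each term contributes (cᵢ δxᵢ)² to (δS)²:
  (δu)² = 342;  (δs)² = 1.19;  (δr)² = 0.00424
δS = √(343) = 18.5
S = 203.

203 ± 18.5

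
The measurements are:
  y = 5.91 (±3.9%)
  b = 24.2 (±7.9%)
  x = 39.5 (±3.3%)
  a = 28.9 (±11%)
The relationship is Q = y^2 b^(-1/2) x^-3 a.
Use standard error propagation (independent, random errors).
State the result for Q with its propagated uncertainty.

Since Q is a product/quotient, work with relative uncertainties:
  (2·δy/y)² = (2×0.0390)² = 0.00608;  (−½·δb/b)² = (-0.5×0.0790)² = 0.00156;  (-3·δx/x)² = (-3×0.0330)² = 0.00980;  (1·δa/a)² = (1×0.110)² = 0.0121
δQ/Q = √(0.0295) = 0.172
Q = 0.00333, so δQ = 0.172 × 0.00333 = 0.000572.

0.00333 ± 0.000572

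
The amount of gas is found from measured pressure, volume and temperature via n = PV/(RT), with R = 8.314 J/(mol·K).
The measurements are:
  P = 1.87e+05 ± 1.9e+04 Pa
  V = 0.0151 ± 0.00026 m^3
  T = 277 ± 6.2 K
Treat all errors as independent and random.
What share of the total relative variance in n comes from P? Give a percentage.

92.8%

(δn/n)² = (1·δP/P)² + (1·δV/V)² + (-1·δT/T)²
  P term: (1×0.102)² = 0.0103
  V term: (1×0.0172)² = 0.000296
  T term: (-1×0.0224)² = 0.000501
Total = 0.0111. Share from P = 0.0103/0.0111 = 0.928.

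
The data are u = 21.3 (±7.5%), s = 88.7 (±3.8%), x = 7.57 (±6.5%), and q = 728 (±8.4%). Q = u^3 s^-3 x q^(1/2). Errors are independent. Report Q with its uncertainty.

2.83 ± 0.746

Since Q is a product/quotient, work with relative uncertainties:
  (3·δu/u)² = (3×0.0750)² = 0.0506;  (-3·δs/s)² = (-3×0.0380)² = 0.0130;  (1·δx/x)² = (1×0.0650)² = 0.00423;  (½·δq/q)² = (0.5×0.0840)² = 0.00176
δQ/Q = √(0.0696) = 0.264
Q = 2.83, so δQ = 0.264 × 2.83 = 0.746.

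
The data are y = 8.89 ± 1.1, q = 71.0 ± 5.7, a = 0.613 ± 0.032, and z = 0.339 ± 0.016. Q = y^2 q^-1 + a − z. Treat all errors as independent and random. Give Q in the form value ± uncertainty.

Let p = y^2·q^-1 = 1.11. δp/p = √((2·δy/y)² + (-1·δq/q)²) = √(0.0612 + 0.00645) = 0.260, so δp = 0.290.
Q = p + a − z: δQ = √(δp² + δa² + δz²) = √(0.0839 + 0.00102 + 0.000256) = 0.292
Q = 1.39.

1.39 ± 0.292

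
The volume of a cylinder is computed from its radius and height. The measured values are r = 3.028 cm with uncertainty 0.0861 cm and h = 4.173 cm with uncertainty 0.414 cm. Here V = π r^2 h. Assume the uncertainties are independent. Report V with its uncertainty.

For a monomial V ∝ r^2, h, fractional errors add in quadrature:
  (2·δr/r)² = (2×0.0284)² = 0.00323;  (1·δh/h)² = (1×0.0992)² = 0.00984
δV/V = √(0.0131) = 0.114
V = 120.2 cm^3, so δV = 0.114 × 120.2 = 13.7 cm^3.

120.2 ± 13.7 cm^3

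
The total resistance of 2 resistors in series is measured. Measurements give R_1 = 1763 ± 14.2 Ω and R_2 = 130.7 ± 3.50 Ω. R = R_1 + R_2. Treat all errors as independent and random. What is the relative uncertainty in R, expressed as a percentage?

0.772%

Each term contributes (cᵢ δxᵢ)² to (δR)²:
  (δR_1)² = 202;  (δR_2)² = 12.2
δR = √(214) = 14.6 Ω
R = 1894 Ω, so δR/R = 14.6/1894 = 0.00772.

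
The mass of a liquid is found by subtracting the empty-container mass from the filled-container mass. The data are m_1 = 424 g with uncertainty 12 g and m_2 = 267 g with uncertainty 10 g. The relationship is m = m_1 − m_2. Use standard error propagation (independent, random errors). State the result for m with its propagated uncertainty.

157 ± 15.6 g

m is a linear combination, so absolute uncertainties add in quadrature:
  (δm_1)² = 144;  (δm_2)² = 100
δm = √(244) = 15.6 g
m = 157 g.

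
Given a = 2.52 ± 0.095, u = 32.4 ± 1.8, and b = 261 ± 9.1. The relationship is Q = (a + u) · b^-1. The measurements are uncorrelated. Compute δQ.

Let w = a + u = 34.9. δw = √(δa² + δu²) = √(0.00903 + 3.24) = 1.80, so δw/w = 0.0516.
Q is then a monomial in w, b:
δQ/Q = √((δw/w)² + (-1·δb/b)²) = √(0.00266 + 0.00122) = 0.0623
Q = 0.134, so δQ = 0.0623 × 0.134 = 0.00833.

0.00833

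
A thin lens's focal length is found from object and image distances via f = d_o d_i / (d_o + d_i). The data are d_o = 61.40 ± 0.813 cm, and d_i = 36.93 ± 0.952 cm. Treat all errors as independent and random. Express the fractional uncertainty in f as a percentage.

∂f/∂d_o = (d_i/(d_o+d_i))² = 0.141;  ∂f/∂d_i = (d_o/(d_o+d_i))² = 0.390
δf = √((∂f/∂d_o · δd_o)² + (∂f/∂d_i · δd_i)²) = √(0.0132 + 0.138) = 0.389 cm
f = 23.06 cm, so δf/f = 0.389/23.06 = 0.0168.

1.68%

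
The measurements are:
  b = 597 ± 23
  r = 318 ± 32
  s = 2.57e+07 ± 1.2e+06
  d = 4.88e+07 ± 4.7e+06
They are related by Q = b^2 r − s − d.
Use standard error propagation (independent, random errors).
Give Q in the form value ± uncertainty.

Let p = b^2·r = 1.13e+08. δp/p = √((2·δb/b)² + (1·δr/r)²) = √(0.00594 + 0.0101) = 0.127, so δp = 1.44e+07.
Q = p − s − d: δQ = √(δp² + δs² + δd²) = √(2.06e+14 + 1.44e+12 + 2.21e+13) = 1.52e+07
Q = 3.88e+07.

(3.88 ± 1.52) × 10^7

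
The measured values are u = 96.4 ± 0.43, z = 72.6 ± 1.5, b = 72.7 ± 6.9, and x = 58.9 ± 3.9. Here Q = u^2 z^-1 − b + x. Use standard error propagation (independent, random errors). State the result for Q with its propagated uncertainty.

Let p = u^2·z^-1 = 128. δp/p = √((2·δu/u)² + (-1·δz/z)²) = √(7.96e-05 + 0.000427) = 0.0225, so δp = 2.88.
Q = p − b + x: δQ = √(δp² + δb² + δx²) = √(8.30 + 47.6 + 15.2) = 8.43
Q = 114.

114 ± 8.43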